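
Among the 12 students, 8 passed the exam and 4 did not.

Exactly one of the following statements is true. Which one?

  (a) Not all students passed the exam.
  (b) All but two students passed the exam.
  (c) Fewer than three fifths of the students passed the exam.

|A| = 12, |A ∩ B| = 8, |A ∖ B| = 4.
(a) requires A ⊄ B (|A ∖ B| ≥ 1): true.
(b) requires |A ∖ B| = 2: false.
(c) requires |A ∩ B| / |A| < 3/5: false.

(a)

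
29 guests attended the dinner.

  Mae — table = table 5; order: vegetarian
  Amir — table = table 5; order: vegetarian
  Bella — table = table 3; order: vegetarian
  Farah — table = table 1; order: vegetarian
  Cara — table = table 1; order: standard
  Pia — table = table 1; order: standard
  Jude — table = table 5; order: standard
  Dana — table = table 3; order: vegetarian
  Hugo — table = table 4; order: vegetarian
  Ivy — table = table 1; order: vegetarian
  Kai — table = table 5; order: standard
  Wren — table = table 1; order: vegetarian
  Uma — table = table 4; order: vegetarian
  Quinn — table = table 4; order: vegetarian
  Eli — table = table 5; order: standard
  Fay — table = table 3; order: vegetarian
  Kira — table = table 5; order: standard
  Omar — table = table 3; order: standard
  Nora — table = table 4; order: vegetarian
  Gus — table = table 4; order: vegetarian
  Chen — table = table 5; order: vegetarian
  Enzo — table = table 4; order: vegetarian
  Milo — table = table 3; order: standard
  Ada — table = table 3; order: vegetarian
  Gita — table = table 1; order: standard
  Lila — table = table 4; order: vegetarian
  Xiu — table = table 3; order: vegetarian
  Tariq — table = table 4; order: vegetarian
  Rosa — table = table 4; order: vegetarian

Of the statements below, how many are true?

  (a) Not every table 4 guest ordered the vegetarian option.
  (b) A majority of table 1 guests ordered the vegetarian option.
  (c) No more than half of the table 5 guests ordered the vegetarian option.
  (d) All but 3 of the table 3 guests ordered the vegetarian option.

(a) table 4: |A| = 9, |A ∩ B| = 9; needs A ⊄ B (|A ∖ B| ≥ 1) — false.
(b) table 1: |A| = 6, |A ∩ B| = 3; needs |A ∩ B| > |A ∖ B| — false.
(c) table 5: |A| = 7, |A ∩ B| = 3; needs |A ∩ B| ≤ |A ∖ B| — true.
(d) table 3: |A| = 7, |A ∩ B| = 5; needs |A ∖ B| = 3 — false.

1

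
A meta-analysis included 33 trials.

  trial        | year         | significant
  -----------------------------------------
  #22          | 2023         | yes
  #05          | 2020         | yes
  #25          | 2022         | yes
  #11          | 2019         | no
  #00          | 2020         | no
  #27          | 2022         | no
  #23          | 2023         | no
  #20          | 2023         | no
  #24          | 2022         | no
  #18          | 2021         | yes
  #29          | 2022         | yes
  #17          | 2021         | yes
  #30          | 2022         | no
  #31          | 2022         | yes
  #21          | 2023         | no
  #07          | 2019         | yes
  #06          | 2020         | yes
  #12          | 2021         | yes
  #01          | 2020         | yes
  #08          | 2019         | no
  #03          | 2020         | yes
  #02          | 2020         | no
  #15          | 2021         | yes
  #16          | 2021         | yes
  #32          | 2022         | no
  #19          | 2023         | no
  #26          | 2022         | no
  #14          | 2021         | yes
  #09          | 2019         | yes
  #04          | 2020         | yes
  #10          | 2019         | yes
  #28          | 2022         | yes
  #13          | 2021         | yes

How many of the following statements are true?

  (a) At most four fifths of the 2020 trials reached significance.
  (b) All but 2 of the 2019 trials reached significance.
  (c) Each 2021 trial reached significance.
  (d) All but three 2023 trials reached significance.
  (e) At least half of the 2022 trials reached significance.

3

(a) 2020: |A| = 7, |A ∩ B| = 5; needs |A ∩ B| / |A| ≤ 4/5 — true.
(b) 2019: |A| = 5, |A ∩ B| = 3; needs |A ∖ B| = 2 — true.
(c) 2021: |A| = 7, |A ∩ B| = 7; needs A ⊆ B, i.e. every element of A is in B (|A ∖ B| = 0) — true.
(d) 2023: |A| = 5, |A ∩ B| = 1; needs |A ∖ B| = 3 — false.
(e) 2022: |A| = 9, |A ∩ B| = 4; needs |A ∩ B| ≥ |A ∖ B| — false.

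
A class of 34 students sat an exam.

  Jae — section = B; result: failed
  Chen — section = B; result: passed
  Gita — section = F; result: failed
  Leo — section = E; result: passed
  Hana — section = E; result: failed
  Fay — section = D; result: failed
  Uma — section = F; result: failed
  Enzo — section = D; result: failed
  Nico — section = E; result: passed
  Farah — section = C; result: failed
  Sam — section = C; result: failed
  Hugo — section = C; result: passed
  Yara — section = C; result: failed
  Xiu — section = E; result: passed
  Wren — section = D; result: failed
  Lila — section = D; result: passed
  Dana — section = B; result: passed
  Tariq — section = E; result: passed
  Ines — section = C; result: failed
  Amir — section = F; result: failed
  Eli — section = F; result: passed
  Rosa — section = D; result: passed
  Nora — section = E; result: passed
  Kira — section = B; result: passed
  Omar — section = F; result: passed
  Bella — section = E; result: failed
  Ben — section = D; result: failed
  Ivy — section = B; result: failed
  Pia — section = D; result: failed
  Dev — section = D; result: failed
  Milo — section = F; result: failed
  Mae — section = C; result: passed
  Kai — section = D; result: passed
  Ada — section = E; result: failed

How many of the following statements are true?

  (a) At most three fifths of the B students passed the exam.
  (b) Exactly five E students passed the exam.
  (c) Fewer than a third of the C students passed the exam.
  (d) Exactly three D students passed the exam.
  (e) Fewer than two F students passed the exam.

(a) B: |A| = 5, |A ∩ B| = 3; needs |A ∩ B| / |A| ≤ 3/5 — true.
(b) E: |A| = 8, |A ∩ B| = 5; needs |A ∩ B| = 5 — true.
(c) C: |A| = 6, |A ∩ B| = 2; needs |A ∩ B| / |A| < 1/3 — false.
(d) D: |A| = 9, |A ∩ B| = 3; needs |A ∩ B| = 3 — true.
(e) F: |A| = 6, |A ∩ B| = 2; needs |A ∩ B| < 2 — false.

3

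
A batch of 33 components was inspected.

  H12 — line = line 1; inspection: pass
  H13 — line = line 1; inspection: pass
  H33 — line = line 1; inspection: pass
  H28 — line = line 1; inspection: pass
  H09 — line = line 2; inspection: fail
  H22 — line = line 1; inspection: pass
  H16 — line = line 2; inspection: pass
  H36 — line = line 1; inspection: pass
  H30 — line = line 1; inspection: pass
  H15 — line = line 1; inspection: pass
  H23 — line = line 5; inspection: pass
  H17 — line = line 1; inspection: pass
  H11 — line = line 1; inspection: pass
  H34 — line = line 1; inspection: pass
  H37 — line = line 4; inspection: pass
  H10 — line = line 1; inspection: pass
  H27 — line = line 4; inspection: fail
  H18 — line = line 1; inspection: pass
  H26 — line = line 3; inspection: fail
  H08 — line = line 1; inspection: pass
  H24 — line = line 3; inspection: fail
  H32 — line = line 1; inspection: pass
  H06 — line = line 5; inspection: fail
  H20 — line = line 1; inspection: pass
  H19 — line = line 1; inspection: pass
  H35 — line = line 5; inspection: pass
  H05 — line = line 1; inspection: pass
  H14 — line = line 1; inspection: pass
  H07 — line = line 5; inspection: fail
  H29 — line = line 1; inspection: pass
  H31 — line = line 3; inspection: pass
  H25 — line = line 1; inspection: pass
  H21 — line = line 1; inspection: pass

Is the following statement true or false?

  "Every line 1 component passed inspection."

The determiner here denotes the relation: A ⊆ B, i.e. every element of A is in B (|A ∖ B| = 0).
|A| = 22, |A ∩ B| = 22, |A ∖ B| = 0.
So the statement is true.

True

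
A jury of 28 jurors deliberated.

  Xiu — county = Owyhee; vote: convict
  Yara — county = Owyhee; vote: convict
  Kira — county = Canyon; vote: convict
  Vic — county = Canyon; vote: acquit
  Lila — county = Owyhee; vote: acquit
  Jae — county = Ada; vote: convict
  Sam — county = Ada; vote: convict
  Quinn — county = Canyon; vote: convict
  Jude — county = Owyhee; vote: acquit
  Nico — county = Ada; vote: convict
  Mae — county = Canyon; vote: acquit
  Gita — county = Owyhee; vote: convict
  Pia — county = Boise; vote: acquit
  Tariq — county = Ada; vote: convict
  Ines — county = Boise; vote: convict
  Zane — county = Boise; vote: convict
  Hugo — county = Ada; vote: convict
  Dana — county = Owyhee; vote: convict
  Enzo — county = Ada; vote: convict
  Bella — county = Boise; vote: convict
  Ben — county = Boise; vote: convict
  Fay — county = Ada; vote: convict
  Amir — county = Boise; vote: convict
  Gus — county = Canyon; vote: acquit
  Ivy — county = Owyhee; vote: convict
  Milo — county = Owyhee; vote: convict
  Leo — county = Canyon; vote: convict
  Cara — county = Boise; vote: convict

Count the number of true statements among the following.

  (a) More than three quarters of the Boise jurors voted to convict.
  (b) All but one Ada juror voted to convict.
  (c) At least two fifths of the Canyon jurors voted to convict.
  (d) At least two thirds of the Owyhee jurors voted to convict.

(a) Boise: |A| = 7, |A ∩ B| = 6; needs |A ∩ B| / |A| > 3/4 — true.
(b) Ada: |A| = 7, |A ∩ B| = 7; needs |A ∖ B| = 1 — false.
(c) Canyon: |A| = 6, |A ∩ B| = 3; needs |A ∩ B| / |A| ≥ 2/5 — true.
(d) Owyhee: |A| = 8, |A ∩ B| = 6; needs |A ∩ B| / |A| ≥ 2/3 — true.

3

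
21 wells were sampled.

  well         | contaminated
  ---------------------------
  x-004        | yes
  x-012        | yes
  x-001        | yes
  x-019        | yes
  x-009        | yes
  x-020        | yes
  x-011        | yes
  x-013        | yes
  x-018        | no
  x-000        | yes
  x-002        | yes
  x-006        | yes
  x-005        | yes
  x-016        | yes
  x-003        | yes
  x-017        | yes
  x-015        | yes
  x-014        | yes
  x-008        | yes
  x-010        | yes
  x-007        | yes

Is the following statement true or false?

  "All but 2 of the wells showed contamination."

Truth condition: |A ∖ B| = 2.
|A| = 21, |A ∩ B| = 20, |A ∖ B| = 1.
|A ∖ B| = 1, so the statement is false.

False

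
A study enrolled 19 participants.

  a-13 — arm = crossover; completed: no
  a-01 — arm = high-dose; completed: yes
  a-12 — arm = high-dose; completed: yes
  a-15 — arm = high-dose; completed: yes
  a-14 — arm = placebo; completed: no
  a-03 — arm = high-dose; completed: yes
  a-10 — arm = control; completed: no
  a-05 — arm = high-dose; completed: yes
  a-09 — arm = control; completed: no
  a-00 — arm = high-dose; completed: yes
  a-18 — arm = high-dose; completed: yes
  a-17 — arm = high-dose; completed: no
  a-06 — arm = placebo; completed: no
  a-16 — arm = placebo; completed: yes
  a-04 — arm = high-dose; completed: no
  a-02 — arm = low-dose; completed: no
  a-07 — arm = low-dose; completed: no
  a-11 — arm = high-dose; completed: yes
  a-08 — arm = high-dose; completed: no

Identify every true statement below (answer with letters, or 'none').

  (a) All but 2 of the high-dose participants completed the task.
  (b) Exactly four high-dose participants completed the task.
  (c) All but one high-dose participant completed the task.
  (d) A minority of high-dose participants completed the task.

|A| = 11, |A ∩ B| = 8, |A ∖ B| = 3.
(a) |A ∖ B| = 2: fails.
(b) |A ∩ B| = 4: fails.
(c) |A ∖ B| = 1: fails.
(d) |A ∩ B| < |A ∖ B|: fails.

none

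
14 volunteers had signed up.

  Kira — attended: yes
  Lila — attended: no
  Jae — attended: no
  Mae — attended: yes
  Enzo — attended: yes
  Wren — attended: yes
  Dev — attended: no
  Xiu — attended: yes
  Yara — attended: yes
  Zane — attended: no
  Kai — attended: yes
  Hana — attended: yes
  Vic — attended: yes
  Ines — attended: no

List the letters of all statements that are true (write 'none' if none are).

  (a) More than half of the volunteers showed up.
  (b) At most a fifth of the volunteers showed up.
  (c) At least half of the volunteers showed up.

(a), (c)

|A| = 14, |A ∩ B| = 9, |A ∖ B| = 5.
(a) |A ∩ B| > |A ∖ B|: holds.
(b) |A ∩ B| / |A| ≤ 1/5: fails.
(c) |A ∩ B| ≥ |A ∖ B|: holds.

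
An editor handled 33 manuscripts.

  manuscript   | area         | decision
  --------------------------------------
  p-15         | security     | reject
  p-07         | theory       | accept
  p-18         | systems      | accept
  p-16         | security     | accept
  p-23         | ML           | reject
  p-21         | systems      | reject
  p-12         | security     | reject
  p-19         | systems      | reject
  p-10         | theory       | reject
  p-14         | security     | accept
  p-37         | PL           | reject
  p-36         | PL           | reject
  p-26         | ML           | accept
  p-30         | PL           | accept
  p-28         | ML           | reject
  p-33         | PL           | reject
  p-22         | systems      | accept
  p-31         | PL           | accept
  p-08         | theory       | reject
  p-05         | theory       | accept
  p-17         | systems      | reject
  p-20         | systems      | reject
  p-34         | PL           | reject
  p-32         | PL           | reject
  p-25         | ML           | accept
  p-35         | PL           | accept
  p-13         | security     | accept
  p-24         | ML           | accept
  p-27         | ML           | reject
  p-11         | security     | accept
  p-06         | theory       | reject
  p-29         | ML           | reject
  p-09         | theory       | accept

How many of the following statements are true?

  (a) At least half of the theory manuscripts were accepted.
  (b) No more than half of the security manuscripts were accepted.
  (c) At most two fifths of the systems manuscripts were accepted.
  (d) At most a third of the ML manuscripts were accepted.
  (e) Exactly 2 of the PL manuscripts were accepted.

2

(a) theory: |A| = 6, |A ∩ B| = 3; needs |A ∩ B| ≥ |A ∖ B| — true.
(b) security: |A| = 6, |A ∩ B| = 4; needs |A ∩ B| ≤ |A ∖ B| — false.
(c) systems: |A| = 6, |A ∩ B| = 2; needs |A ∩ B| / |A| ≤ 2/5 — true.
(d) ML: |A| = 7, |A ∩ B| = 3; needs |A ∩ B| / |A| ≤ 1/3 — false.
(e) PL: |A| = 8, |A ∩ B| = 3; needs |A ∩ B| = 2 — false.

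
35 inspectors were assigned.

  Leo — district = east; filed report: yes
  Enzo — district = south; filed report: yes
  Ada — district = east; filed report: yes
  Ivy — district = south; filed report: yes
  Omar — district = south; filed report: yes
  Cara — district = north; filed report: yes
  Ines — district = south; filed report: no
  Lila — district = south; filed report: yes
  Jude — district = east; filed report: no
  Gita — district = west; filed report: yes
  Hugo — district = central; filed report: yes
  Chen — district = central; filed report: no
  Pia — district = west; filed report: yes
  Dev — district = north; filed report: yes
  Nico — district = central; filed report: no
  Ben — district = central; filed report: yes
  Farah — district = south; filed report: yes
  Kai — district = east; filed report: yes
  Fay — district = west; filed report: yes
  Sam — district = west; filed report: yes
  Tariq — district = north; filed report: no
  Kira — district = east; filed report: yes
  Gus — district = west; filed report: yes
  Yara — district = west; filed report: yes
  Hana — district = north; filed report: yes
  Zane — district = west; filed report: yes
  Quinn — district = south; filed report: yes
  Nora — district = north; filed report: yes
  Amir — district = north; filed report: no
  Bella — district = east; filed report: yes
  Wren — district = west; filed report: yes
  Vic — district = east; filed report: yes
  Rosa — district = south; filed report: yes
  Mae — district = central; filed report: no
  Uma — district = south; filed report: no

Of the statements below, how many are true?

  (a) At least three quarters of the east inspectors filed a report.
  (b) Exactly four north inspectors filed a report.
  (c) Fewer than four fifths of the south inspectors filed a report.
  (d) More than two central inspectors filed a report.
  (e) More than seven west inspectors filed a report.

4

(a) east: |A| = 7, |A ∩ B| = 6; needs |A ∩ B| / |A| ≥ 3/4 — true.
(b) north: |A| = 6, |A ∩ B| = 4; needs |A ∩ B| = 4 — true.
(c) south: |A| = 9, |A ∩ B| = 7; needs |A ∩ B| / |A| < 4/5 — true.
(d) central: |A| = 5, |A ∩ B| = 2; needs |A ∩ B| > 2 — false.
(e) west: |A| = 8, |A ∩ B| = 8; needs |A ∩ B| > 7 — true.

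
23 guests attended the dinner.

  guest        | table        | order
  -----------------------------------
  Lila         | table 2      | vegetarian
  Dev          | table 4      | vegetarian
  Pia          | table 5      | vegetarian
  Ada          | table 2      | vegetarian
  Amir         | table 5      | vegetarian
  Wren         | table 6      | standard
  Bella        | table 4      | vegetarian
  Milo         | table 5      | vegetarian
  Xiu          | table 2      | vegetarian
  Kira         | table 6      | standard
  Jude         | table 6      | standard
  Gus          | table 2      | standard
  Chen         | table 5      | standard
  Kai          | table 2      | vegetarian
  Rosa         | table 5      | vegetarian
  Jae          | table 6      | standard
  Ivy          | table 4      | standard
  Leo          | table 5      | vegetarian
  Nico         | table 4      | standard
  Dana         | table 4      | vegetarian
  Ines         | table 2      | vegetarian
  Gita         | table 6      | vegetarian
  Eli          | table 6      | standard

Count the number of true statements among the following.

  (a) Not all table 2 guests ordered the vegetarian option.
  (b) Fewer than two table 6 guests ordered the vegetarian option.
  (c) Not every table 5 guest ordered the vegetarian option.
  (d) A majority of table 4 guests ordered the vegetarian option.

(a) table 2: |A| = 6, |A ∩ B| = 5; needs A ⊄ B (|A ∖ B| ≥ 1) — true.
(b) table 6: |A| = 6, |A ∩ B| = 1; needs |A ∩ B| < 2 — true.
(c) table 5: |A| = 6, |A ∩ B| = 5; needs A ⊄ B (|A ∖ B| ≥ 1) — true.
(d) table 4: |A| = 5, |A ∩ B| = 3; needs |A ∩ B| > |A ∖ B| — true.

4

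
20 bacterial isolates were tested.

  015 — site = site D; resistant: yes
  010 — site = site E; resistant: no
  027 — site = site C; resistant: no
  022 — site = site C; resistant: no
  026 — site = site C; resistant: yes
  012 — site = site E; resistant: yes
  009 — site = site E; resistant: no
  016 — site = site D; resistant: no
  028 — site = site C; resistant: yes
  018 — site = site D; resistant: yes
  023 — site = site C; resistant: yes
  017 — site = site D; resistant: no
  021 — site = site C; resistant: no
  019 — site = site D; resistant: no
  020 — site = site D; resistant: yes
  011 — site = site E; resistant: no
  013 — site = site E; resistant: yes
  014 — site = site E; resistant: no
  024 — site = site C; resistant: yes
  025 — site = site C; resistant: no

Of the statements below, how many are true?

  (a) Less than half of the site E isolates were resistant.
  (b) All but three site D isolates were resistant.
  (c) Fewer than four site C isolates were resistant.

2

(a) site E: |A| = 6, |A ∩ B| = 2; needs |A ∩ B| < |A ∖ B| — true.
(b) site D: |A| = 6, |A ∩ B| = 3; needs |A ∖ B| = 3 — true.
(c) site C: |A| = 8, |A ∩ B| = 4; needs |A ∩ B| < 4 — false.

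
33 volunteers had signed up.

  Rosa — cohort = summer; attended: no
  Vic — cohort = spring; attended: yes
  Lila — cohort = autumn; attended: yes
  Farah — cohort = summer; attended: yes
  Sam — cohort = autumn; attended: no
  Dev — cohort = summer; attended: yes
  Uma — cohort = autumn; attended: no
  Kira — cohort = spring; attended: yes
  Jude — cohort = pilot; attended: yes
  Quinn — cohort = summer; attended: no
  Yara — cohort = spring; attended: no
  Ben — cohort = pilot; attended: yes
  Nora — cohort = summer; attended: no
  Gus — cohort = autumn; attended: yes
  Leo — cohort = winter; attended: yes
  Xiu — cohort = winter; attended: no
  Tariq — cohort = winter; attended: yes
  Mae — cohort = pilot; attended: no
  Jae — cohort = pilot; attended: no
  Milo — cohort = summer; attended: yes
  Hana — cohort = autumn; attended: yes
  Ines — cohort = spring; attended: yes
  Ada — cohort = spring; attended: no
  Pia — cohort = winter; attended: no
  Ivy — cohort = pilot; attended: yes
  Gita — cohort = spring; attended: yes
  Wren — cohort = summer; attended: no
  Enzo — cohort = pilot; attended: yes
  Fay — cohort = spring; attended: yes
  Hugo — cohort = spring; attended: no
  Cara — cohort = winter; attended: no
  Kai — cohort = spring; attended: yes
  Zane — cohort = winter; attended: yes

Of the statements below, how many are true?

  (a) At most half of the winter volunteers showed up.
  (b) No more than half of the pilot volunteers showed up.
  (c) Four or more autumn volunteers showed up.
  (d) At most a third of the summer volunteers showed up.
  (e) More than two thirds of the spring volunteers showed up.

1

(a) winter: |A| = 6, |A ∩ B| = 3; needs |A ∩ B| ≤ |A ∖ B| — true.
(b) pilot: |A| = 6, |A ∩ B| = 4; needs |A ∩ B| ≤ |A ∖ B| — false.
(c) autumn: |A| = 5, |A ∩ B| = 3; needs |A ∩ B| ≥ 4 — false.
(d) summer: |A| = 7, |A ∩ B| = 3; needs |A ∩ B| / |A| ≤ 1/3 — false.
(e) spring: |A| = 9, |A ∩ B| = 6; needs |A ∩ B| / |A| > 2/3 — false.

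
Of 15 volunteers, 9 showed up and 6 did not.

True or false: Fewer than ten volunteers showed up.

'Fewer than ten volunteers showed up' holds iff |A ∩ B| < 10.
|A| = 15, |A ∩ B| = 9, |A ∖ B| = 6.
|A ∩ B| = 9, so the statement is true.

True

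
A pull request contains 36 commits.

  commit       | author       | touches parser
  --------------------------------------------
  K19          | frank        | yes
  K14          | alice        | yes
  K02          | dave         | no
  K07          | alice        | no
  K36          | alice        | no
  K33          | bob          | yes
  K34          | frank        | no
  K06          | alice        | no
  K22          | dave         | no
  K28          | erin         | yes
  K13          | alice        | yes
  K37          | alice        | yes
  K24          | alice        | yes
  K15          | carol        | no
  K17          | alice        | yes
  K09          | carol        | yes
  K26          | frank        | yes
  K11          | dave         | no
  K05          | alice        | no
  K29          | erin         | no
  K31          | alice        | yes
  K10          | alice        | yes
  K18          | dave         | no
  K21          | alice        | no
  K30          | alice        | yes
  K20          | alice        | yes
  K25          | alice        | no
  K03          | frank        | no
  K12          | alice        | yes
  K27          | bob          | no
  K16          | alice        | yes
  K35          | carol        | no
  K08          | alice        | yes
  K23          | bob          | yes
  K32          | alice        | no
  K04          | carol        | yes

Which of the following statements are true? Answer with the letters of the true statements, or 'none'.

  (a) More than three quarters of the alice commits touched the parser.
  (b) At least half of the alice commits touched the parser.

|A| = 19, |A ∩ B| = 12, |A ∖ B| = 7.
(a) |A ∩ B| / |A| > 3/4: fails.
(b) |A ∩ B| ≥ |A ∖ B|: holds.

(b)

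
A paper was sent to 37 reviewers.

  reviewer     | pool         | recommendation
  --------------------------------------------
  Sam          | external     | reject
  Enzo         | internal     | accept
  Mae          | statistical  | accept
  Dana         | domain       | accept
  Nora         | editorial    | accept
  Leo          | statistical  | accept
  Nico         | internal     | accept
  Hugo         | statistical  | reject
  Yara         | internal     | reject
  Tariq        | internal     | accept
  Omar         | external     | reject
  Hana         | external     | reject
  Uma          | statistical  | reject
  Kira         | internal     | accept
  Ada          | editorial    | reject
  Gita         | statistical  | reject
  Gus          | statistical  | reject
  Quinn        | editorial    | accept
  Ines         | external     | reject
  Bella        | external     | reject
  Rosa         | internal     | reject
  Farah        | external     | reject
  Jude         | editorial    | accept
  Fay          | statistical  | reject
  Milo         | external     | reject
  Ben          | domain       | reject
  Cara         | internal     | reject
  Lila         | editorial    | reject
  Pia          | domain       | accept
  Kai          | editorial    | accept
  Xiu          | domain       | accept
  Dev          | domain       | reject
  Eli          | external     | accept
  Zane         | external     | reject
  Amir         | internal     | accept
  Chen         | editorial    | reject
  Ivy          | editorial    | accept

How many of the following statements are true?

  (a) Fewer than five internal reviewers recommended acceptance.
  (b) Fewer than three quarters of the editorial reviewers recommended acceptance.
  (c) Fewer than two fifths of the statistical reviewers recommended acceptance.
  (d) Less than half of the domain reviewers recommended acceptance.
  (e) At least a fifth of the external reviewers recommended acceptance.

2

(a) internal: |A| = 8, |A ∩ B| = 5; needs |A ∩ B| < 5 — false.
(b) editorial: |A| = 8, |A ∩ B| = 5; needs |A ∩ B| / |A| < 3/4 — true.
(c) statistical: |A| = 7, |A ∩ B| = 2; needs |A ∩ B| / |A| < 2/5 — true.
(d) domain: |A| = 5, |A ∩ B| = 3; needs |A ∩ B| < |A ∖ B| — false.
(e) external: |A| = 9, |A ∩ B| = 1; needs |A ∩ B| / |A| ≥ 1/5 — false.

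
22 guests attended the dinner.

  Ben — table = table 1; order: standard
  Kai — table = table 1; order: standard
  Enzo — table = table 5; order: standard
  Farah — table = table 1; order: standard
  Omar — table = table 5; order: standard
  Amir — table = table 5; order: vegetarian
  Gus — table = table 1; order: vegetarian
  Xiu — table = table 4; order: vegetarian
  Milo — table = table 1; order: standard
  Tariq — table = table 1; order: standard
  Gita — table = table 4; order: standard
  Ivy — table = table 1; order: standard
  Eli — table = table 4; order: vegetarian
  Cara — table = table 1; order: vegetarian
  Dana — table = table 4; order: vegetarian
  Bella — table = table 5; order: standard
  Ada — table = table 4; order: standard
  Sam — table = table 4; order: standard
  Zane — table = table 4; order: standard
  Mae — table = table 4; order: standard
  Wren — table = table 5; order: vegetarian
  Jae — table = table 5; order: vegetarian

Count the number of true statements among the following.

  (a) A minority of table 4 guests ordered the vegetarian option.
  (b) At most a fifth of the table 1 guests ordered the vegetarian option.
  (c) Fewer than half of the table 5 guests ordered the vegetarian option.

1

(a) table 4: |A| = 8, |A ∩ B| = 3; needs |A ∩ B| < |A ∖ B| — true.
(b) table 1: |A| = 8, |A ∩ B| = 2; needs |A ∩ B| / |A| ≤ 1/5 — false.
(c) table 5: |A| = 6, |A ∩ B| = 3; needs |A ∩ B| < |A ∖ B| — false.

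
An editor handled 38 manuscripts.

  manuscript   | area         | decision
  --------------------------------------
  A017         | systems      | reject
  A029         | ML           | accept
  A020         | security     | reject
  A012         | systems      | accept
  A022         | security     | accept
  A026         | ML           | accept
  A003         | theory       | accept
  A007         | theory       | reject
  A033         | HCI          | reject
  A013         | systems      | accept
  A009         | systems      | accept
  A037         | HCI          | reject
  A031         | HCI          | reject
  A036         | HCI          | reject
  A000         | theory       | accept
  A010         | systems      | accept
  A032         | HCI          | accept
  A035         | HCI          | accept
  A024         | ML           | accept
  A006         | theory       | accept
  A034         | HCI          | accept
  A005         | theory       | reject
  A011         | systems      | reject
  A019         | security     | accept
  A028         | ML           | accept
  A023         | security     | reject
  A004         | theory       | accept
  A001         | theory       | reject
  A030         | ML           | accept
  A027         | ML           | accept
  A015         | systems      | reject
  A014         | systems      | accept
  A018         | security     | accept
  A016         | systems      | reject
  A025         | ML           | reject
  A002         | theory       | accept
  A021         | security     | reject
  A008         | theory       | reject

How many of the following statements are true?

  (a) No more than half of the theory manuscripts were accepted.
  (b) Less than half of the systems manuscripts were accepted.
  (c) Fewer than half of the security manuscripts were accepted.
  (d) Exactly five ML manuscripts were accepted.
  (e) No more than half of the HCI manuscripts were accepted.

1

(a) theory: |A| = 9, |A ∩ B| = 5; needs |A ∩ B| ≤ |A ∖ B| — false.
(b) systems: |A| = 9, |A ∩ B| = 5; needs |A ∩ B| < |A ∖ B| — false.
(c) security: |A| = 6, |A ∩ B| = 3; needs |A ∩ B| < |A ∖ B| — false.
(d) ML: |A| = 7, |A ∩ B| = 6; needs |A ∩ B| = 5 — false.
(e) HCI: |A| = 7, |A ∩ B| = 3; needs |A ∩ B| ≤ |A ∖ B| — true.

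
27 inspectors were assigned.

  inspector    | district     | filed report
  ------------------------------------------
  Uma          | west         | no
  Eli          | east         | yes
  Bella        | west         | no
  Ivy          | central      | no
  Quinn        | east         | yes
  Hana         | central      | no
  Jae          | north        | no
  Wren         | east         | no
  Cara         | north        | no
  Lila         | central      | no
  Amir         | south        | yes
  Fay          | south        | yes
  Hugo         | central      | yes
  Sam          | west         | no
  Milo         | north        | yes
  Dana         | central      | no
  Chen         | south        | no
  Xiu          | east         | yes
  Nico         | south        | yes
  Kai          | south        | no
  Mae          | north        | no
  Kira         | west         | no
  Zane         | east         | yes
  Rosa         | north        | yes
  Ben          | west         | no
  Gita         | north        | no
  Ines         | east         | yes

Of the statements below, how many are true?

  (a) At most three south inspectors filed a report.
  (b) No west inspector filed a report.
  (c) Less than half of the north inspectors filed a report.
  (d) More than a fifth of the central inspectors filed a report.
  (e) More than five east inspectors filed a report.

(a) south: |A| = 5, |A ∩ B| = 3; needs |A ∩ B| ≤ 3 — true.
(b) west: |A| = 5, |A ∩ B| = 0; needs A ∩ B = ∅ (|A ∩ B| = 0) — true.
(c) north: |A| = 6, |A ∩ B| = 2; needs |A ∩ B| < |A ∖ B| — true.
(d) central: |A| = 5, |A ∩ B| = 1; needs |A ∩ B| / |A| > 1/5 — false.
(e) east: |A| = 6, |A ∩ B| = 5; needs |A ∩ B| > 5 — false.

3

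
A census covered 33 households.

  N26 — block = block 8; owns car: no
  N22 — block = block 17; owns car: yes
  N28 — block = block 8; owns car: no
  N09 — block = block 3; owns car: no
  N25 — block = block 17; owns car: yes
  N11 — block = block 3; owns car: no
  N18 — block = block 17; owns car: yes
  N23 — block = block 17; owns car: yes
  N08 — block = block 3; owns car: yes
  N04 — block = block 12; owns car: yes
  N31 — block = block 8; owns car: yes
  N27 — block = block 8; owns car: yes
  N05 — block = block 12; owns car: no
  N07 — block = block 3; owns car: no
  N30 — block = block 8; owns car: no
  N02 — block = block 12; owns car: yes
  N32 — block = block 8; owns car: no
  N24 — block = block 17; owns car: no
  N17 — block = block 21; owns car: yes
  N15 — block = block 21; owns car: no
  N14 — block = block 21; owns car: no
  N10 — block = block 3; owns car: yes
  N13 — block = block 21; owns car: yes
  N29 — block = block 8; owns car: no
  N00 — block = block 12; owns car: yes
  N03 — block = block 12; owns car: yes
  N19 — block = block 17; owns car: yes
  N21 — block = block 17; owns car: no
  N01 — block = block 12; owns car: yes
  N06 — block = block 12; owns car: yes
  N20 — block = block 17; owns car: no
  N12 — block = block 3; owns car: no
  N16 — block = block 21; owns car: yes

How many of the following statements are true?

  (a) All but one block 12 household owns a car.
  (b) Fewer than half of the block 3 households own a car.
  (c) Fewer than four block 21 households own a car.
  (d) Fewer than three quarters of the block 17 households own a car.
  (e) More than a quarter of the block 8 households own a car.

5

(a) block 12: |A| = 7, |A ∩ B| = 6; needs |A ∖ B| = 1 — true.
(b) block 3: |A| = 6, |A ∩ B| = 2; needs |A ∩ B| < |A ∖ B| — true.
(c) block 21: |A| = 5, |A ∩ B| = 3; needs |A ∩ B| < 4 — true.
(d) block 17: |A| = 8, |A ∩ B| = 5; needs |A ∩ B| / |A| < 3/4 — true.
(e) block 8: |A| = 7, |A ∩ B| = 2; needs |A ∩ B| / |A| > 1/4 — true.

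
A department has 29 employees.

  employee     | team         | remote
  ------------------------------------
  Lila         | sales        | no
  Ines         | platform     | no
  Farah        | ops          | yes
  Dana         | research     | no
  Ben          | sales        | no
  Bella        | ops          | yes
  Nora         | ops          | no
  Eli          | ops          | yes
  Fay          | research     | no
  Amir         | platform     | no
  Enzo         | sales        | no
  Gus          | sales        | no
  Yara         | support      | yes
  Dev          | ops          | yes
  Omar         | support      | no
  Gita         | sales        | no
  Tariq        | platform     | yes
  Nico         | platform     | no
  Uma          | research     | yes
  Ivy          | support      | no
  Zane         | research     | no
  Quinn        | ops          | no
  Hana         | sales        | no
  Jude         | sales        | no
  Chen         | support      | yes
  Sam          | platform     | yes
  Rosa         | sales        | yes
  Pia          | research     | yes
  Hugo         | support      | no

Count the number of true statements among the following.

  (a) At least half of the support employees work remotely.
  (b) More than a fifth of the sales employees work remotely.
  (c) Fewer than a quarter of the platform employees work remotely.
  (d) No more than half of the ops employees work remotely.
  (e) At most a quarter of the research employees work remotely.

(a) support: |A| = 5, |A ∩ B| = 2; needs |A ∩ B| ≥ |A ∖ B| — false.
(b) sales: |A| = 8, |A ∩ B| = 1; needs |A ∩ B| / |A| > 1/5 — false.
(c) platform: |A| = 5, |A ∩ B| = 2; needs |A ∩ B| / |A| < 1/4 — false.
(d) ops: |A| = 6, |A ∩ B| = 4; needs |A ∩ B| ≤ |A ∖ B| — false.
(e) research: |A| = 5, |A ∩ B| = 2; needs |A ∩ B| / |A| ≤ 1/4 — false.

0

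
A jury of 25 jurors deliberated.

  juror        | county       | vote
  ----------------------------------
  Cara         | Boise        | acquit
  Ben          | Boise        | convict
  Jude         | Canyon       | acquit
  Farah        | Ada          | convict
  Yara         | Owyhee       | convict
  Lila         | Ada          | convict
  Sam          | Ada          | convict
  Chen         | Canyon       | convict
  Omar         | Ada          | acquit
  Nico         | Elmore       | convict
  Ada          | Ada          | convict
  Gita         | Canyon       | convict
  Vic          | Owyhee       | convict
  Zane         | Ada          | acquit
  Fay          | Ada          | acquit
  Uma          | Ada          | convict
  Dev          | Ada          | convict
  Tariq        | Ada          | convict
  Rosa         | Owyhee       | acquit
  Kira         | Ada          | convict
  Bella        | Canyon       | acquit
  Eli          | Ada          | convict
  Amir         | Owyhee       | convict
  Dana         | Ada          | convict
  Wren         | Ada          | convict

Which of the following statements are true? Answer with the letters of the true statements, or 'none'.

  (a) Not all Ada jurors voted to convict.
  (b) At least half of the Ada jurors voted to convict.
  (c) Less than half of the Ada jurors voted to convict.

(a), (b)

|A| = 14, |A ∩ B| = 11, |A ∖ B| = 3.
(a) A ⊄ B (|A ∖ B| ≥ 1): holds.
(b) |A ∩ B| ≥ |A ∖ B|: holds.
(c) |A ∩ B| < |A ∖ B|: fails.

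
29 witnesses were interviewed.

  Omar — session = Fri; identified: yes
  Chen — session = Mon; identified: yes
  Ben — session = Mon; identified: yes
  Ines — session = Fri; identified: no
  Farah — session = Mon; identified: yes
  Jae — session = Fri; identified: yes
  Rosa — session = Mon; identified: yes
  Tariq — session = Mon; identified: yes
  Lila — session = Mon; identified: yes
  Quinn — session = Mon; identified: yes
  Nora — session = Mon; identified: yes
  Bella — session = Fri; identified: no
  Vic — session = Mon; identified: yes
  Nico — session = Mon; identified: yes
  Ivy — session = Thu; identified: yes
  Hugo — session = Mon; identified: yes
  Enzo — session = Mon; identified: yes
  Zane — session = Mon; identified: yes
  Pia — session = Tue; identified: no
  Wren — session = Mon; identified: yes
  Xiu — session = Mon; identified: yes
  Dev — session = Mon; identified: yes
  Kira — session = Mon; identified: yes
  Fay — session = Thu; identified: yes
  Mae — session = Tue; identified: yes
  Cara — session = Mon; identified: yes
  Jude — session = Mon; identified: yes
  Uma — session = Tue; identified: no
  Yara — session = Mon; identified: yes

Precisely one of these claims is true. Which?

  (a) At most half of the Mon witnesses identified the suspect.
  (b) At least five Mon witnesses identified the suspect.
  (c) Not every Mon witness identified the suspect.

(b)

|A| = 20, |A ∩ B| = 20, |A ∖ B| = 0.
(a) requires |A ∩ B| ≤ |A ∖ B|: false.
(b) requires |A ∩ B| ≥ 5: true.
(c) requires A ⊄ B (|A ∖ B| ≥ 1): false.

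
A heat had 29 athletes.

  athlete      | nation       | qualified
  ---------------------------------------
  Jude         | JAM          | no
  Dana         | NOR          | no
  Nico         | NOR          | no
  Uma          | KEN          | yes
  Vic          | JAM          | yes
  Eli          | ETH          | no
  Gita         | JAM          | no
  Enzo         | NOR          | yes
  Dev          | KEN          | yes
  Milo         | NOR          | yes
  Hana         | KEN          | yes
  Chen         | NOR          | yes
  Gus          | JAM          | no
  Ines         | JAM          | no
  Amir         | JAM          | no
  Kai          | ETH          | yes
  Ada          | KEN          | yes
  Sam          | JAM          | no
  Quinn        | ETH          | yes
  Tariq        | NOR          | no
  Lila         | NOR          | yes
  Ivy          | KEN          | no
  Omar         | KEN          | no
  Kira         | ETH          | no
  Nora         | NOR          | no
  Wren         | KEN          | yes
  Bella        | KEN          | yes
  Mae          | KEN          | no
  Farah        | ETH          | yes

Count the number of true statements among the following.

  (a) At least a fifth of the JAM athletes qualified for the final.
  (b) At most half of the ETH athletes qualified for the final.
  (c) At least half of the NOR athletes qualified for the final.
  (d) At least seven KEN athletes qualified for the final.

(a) JAM: |A| = 7, |A ∩ B| = 1; needs |A ∩ B| / |A| ≥ 1/5 — false.
(b) ETH: |A| = 5, |A ∩ B| = 3; needs |A ∩ B| ≤ |A ∖ B| — false.
(c) NOR: |A| = 8, |A ∩ B| = 4; needs |A ∩ B| ≥ |A ∖ B| — true.
(d) KEN: |A| = 9, |A ∩ B| = 6; needs |A ∩ B| ≥ 7 — false.

1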